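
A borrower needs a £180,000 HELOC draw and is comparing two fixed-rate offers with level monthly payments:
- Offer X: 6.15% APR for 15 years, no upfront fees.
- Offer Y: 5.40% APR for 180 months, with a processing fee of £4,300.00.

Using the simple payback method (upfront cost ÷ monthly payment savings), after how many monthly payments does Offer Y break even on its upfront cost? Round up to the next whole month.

Offer X: monthly rate = 6.15%/12 = 0.0051250; payment = 180,000 × 0.0051250 / (1 − (1+0.0051250)^−180) = £1,533.57.
Offer Y: monthly rate = 5.4%/12 = 0.0045000; payment = 180,000 × 0.0045000 / (1 − (1+0.0045000)^−180) = £1,461.22.
Monthly savings = £1,533.57 − £1,461.22 = £72.35.
Break-even = £4,300.00 / £72.35 = 59.43 → 60 months.

60 months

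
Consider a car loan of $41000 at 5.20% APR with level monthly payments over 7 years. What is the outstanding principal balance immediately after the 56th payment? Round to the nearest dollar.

$15,351

With monthly rate i = 5.2%/12 = 0.0043333, the balance after k of n payments is P · [(1+i)^n − (1+i)^k] / [(1+i)^n − 1].
(1+0.0043333)^84 = 1.43794298 and (1+0.0043333)^56 = 1.27397560, so the balance is 41,000 × (1.43794298 − 1.27397560) / (1.43794298 − 1) = $15,350.54.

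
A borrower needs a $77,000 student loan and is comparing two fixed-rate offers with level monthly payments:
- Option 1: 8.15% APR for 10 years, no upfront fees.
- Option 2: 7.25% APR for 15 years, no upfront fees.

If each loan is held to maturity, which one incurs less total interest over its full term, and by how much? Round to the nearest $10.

Option 1: monthly rate = 8.15%/12 = 0.0067917; payment = 77,000 × 0.0067917 / (1 − (1+0.0067917)^−120) = $940.34.
Total interest on Option 1 = 120 × $940.34 − $77,000 = $35,840.80.
Option 2: monthly rate = 7.25%/12 = 0.0060417; payment = 77,000 × 0.0060417 / (1 − (1+0.0060417)^−180) = $702.90.
Total interest on Option 2 = 180 × $702.90 − $77,000 = $49,522.00.
Option 1 is lower by $13,681.20.

Option 1 by $13,680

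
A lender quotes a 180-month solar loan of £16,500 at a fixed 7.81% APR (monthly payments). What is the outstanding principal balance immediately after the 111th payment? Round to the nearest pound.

With monthly rate i = 7.81%/12 = 0.0065083, the balance after k of n payments is P · [(1+i)^n − (1+i)^k] / [(1+i)^n − 1].
(1+0.0065083)^180 = 3.21460409 and (1+0.0065083)^111 = 2.05460632, so the balance is 16,500 × (3.21460409 − 2.05460632) / (3.21460409 − 1) = £8,642.61.

£8,643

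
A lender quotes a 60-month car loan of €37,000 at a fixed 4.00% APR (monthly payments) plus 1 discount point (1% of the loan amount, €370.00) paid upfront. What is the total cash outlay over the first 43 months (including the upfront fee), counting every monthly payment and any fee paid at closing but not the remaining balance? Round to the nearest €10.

€29,670

Monthly rate = 4%/12 = 0.0033333; payment = 37,000 × 0.0033333 / (1 − (1+0.0033333)^−60) = €681.41.
Total outlay = 43 × €681.41 + €370.00 = €29,670.63.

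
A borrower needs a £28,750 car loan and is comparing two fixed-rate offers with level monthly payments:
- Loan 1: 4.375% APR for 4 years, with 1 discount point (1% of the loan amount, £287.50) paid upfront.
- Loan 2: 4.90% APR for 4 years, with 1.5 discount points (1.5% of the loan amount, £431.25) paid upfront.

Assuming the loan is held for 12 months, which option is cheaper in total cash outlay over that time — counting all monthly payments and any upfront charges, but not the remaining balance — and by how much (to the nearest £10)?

Loan 1: monthly rate = 4.375%/12 = 0.0036458; payment = 28,750 × 0.0036458 / (1 − (1+0.0036458)^−48) = £653.98.
Loan 2: monthly rate = 4.9%/12 = 0.0040833; payment = 28,750 × 0.0040833 / (1 − (1+0.0040833)^−48) = £660.79.
Over 12 months: Loan 1 costs 12 × £653.98 + £287.50 = £8,135.26; Loan 2 costs 12 × £660.79 + £431.25 = £8,360.73.
Loan 1 is cheaper by £8,360.73 − £8,135.26 = £225.47.

Loan 1 by £230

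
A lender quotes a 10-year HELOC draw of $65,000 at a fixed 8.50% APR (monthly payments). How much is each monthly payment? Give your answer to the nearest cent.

$805.91

Monthly rate = 8.5%/12 = 0.0070833; payment = 65,000 × 0.0070833 / (1 − (1+0.0070833)^−120) = $805.91.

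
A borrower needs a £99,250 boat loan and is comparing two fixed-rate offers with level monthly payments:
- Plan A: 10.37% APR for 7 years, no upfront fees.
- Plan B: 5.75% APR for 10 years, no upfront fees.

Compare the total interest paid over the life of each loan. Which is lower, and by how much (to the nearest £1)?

Plan B by £9,268

Plan A: monthly rate = 10.37%/12 = 0.0086417; payment = 99,250 × 0.0086417 / (1 − (1+0.0086417)^−84) = £1,666.70.
Total interest on Plan A = 84 × £1,666.70 − £99,250 = £40,752.80.
Plan B: at 5.75% the monthly rate is 0.0047917, so the payment is 99,250 × 0.0047917 / (1 − 1.0047917^−120) = £1,089.46.
Total interest on Plan B = 120 × £1,089.46 − £99,250 = £31,485.20.
Plan B is lower by £9,267.60.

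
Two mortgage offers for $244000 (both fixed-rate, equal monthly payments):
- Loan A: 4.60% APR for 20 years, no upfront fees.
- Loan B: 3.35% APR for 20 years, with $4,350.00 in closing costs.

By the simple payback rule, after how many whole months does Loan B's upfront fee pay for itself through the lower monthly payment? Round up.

28 months

Loan A: monthly rate = 4.6%/12 = 0.0038333; payment = 244,000 × 0.0038333 / (1 − (1+0.0038333)^−240) = $1,556.87.
Loan B: at 3.35% the monthly rate is 0.0027917, so the payment is 244,000 × 0.0027917 / (1 − 1.0027917^−240) = $1,396.37.
Monthly savings = $1,556.87 − $1,396.37 = $160.50.
Break-even = $4,350.00 / $160.50 = 27.10 → 28 months.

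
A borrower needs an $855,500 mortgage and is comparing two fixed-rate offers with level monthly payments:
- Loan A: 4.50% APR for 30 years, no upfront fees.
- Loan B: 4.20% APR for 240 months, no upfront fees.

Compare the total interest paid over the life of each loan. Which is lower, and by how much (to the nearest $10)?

Loan A: monthly rate = 4.5%/12 = 0.0037500; payment = 855,500 × 0.0037500 / (1 − (1+0.0037500)^−360) = $4,334.69.
Total interest on Loan A = 360 × $4,334.69 − $855,500 = $704,988.40.
Loan B: monthly rate = 4.2%/12 = 0.0035000; payment = 855,500 × 0.0035000 / (1 − (1+0.0035000)^−240) = $5,274.76.
Total interest on Loan B = 240 × $5,274.76 − $855,500 = $410,442.40.
Loan B is lower by $294,546.00.

Loan B by $294,550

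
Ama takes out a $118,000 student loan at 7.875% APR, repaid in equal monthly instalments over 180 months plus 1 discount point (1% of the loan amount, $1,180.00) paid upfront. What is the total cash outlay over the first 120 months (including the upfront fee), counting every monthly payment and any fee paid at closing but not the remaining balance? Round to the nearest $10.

$135,480

Monthly rate = 7.875%/12 = 0.0065625; payment = 118,000 × 0.0065625 / (1 − (1+0.0065625)^−180) = $1,119.17.
Total outlay = 120 × $1,119.17 + $1,180.00 = $135,480.40.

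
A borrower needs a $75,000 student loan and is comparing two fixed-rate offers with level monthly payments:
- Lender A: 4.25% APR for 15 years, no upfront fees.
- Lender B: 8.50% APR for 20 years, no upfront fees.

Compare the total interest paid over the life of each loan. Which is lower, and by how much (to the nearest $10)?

Lender A by $54,650

Lender A: monthly rate = 4.25%/12 = 0.0035417; payment = 75,000 × 0.0035417 / (1 − (1+0.0035417)^−180) = $564.21.
Total interest on Lender A = 180 × $564.21 − $75,000 = $26,557.80.
Lender B: monthly rate = 8.5%/12 = 0.0070833; payment = 75,000 × 0.0070833 / (1 − (1+0.0070833)^−240) = $650.87.
Total interest on Lender B = 240 × $650.87 − $75,000 = $81,208.80.
Lender A is lower by $54,651.00.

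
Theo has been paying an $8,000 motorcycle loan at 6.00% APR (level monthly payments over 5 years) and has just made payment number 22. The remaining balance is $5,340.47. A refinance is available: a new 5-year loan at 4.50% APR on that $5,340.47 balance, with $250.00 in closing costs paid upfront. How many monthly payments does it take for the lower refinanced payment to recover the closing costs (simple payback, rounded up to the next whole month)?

5 months

Current payment = 8,000 × 6%/12 / (1 − (1+0.0050000)^−60) = $154.66.
Refinanced payment = 5,340.47 × 0.0037500 / (1 − (1+0.0037500)^−60) = $99.56.
Monthly savings = $154.66 − $99.56 = $55.10.
Break-even = $250.00 / $55.10 = 4.54 → 5 months.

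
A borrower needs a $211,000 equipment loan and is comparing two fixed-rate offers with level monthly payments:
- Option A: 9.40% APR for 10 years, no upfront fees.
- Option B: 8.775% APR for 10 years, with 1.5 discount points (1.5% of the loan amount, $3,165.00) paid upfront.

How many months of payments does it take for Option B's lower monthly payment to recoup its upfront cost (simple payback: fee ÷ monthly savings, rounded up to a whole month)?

Option A: monthly rate = 9.4%/12 = 0.0078333; payment = 211,000 × 0.0078333 / (1 − (1+0.0078333)^−120) = $2,718.75.
Option B: at 8.775% the monthly rate is 0.0073125, so the payment is 211,000 × 0.0073125 / (1 − 1.0073125^−120) = $2,647.23.
Monthly savings = $2,718.75 − $2,647.23 = $71.52.
Break-even = $3,165.00 / $71.52 = 44.25 → 45 months.

45 months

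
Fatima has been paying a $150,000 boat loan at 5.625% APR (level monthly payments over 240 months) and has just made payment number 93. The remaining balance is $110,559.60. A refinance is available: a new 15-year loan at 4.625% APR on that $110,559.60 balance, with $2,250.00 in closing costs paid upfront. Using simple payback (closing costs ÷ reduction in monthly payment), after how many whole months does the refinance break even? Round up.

12 months

Current payment = 150,000 × 5.625%/12 / (1 − (1+0.0046875)^−240) = $1,042.45.
Refinanced payment = 110,559.60 × 0.0038542 / (1 − (1+0.0038542)^−180) = $852.85.
Monthly savings = $1,042.45 − $852.85 = $189.60.
Break-even = $2,250.00 / $189.60 = 11.87 → 12 months.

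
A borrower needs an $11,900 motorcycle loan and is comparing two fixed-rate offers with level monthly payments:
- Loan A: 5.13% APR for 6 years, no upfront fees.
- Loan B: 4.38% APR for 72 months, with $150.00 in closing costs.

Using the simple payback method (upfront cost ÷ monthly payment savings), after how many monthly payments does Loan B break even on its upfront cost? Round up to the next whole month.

37 months

Loan A: monthly rate = 5.13%/12 = 0.0042750; payment = 11,900 × 0.0042750 / (1 − (1+0.0042750)^−72) = $192.37.
Loan B: monthly rate = 4.38%/12 = 0.0036500; payment = 11,900 × 0.0036500 / (1 − (1+0.0036500)^−72) = $188.25.
Monthly savings = $192.37 − $188.25 = $4.12.
Break-even = $150.00 / $4.12 = 36.41 → 37 months.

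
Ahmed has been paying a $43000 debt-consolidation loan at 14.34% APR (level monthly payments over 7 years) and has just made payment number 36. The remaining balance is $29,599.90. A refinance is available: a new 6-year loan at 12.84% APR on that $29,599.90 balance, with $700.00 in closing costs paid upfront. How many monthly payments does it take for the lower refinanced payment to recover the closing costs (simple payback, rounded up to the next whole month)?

4 months

Current payment = 43,000 × 14.34%/12 / (1 − (1+0.0119500)^−84) = $813.92.
Refinanced payment = 29,599.90 × 0.0107000 / (1 − (1+0.0107000)^−72) = $591.69.
Monthly savings = $813.92 − $591.69 = $222.23.
Break-even = $700.00 / $222.23 = 3.15 → 4 months.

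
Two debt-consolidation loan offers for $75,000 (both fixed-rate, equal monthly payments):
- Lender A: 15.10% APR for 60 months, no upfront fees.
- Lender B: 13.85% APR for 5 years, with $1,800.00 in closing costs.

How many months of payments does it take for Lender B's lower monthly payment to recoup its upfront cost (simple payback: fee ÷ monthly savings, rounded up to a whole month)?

Lender A: monthly rate = 15.1%/12 = 0.0125833; payment = 75,000 × 0.0125833 / (1 − (1+0.0125833)^−60) = $1,788.18.
Lender B: at 13.85% the monthly rate is 0.0115417, so the payment is 75,000 × 0.0115417 / (1 − 1.0115417^−60) = $1,739.29.
Monthly savings = $1,788.18 − $1,739.29 = $48.89.
Break-even = $1,800.00 / $48.89 = 36.82 → 37 months.

37 months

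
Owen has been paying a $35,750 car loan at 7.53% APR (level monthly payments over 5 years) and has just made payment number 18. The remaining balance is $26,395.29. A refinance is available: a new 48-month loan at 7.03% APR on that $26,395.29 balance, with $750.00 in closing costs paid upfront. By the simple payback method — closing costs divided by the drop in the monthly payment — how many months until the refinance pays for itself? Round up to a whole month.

Current payment = 35,750 × 7.53%/12 / (1 − (1+0.0062750)^−60) = $716.87.
Refinanced payment = 26,395.29 × 0.0058583 / (1 − (1+0.0058583)^−48) = $632.44.
Monthly savings = $716.87 − $632.44 = $84.43.
Break-even = $750.00 / $84.43 = 8.88 → 9 months.

9 months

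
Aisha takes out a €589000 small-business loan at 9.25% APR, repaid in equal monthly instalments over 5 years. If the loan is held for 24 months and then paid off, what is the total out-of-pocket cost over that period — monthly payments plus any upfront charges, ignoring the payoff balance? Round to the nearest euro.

Monthly rate = 9.25%/12 = 0.0077083; payment = 589,000 × 0.0077083 / (1 − (1+0.0077083)^−60) = €12,298.26.
Total outlay = 24 × €12,298.26 = €295,158.24.

€295,158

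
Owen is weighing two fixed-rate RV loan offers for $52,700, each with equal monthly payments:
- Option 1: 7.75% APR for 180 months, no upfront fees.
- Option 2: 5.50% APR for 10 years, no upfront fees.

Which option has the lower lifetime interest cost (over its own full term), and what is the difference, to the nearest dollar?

Option 2 by $20,657

Option 1: at 7.75% the monthly rate is 0.0064583, so the payment is 52,700 × 0.0064583 / (1 − 1.0064583^−180) = $496.05.
Total interest on Option 1 = 180 × $496.05 − $52,700 = $36,589.00.
Option 2: monthly rate = 5.5%/12 = 0.0045833; payment = 52,700 × 0.0045833 / (1 − (1+0.0045833)^−120) = $571.93.
Total interest on Option 2 = 120 × $571.93 − $52,700 = $15,931.60.
Option 2 is lower by $20,657.40.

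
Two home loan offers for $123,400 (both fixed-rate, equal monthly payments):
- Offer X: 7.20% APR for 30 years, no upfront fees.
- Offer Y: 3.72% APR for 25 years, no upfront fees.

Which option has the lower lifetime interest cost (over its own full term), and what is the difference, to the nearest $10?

Offer X: monthly rate = 7.2%/12 = 0.0060000; payment = 123,400 × 0.0060000 / (1 − (1+0.0060000)^−360) = $837.62.
Total interest on Offer X = 360 × $837.62 − $123,400 = $178,143.20.
Offer Y: monthly rate = 3.72%/12 = 0.0031000; payment = 123,400 × 0.0031000 / (1 − (1+0.0031000)^−300) = $632.42.
Total interest on Offer Y = 300 × $632.42 − $123,400 = $66,326.00.
Offer Y is lower by $111,817.20.

Offer Y by $111,820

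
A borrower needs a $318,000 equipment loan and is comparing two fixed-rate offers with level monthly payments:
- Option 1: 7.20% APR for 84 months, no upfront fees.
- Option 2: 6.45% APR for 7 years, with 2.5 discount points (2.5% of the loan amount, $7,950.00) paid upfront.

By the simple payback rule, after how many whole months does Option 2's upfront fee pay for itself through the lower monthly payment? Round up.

69 months

Option 1: at 7.20% the monthly rate is 0.0060000, so the payment is 318,000 × 0.0060000 / (1 − 1.0060000^−84) = $4,830.62.
Option 2: at 6.45% the monthly rate is 0.0053750, so the payment is 318,000 × 0.0053750 / (1 − 1.0053750^−84) = $4,714.43.
Monthly savings = $4,830.62 − $4,714.43 = $116.19.
Break-even = $7,950.00 / $116.19 = 68.42 → 69 months.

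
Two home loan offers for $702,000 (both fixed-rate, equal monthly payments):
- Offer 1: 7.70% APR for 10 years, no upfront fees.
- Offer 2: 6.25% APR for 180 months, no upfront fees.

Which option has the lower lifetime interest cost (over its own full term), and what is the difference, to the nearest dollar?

Offer 1: at 7.70% the monthly rate is 0.0064167, so the payment is 702,000 × 0.0064167 / (1 − 1.0064167^−120) = $8,406.32.
Total interest on Offer 1 = 120 × $8,406.32 − $702,000 = $306,758.40.
Offer 2: monthly rate = 6.25%/12 = 0.0052083; payment = 702,000 × 0.0052083 / (1 − (1+0.0052083)^−180) = $6,019.11.
Total interest on Offer 2 = 180 × $6,019.11 − $702,000 = $381,439.80.
Offer 1 is lower by $74,681.40.

Offer 1 by $74,681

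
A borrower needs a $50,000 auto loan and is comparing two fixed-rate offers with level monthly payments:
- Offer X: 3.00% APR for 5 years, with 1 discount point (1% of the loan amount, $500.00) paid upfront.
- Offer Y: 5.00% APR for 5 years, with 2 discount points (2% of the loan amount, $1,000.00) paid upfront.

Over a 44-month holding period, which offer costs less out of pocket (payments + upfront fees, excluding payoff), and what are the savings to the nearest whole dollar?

Offer X by $2,486

Offer X: at 3.00% the monthly rate is 0.0025000, so the payment is 50,000 × 0.0025000 / (1 − 1.0025000^−60) = $898.43.
Offer Y: at 5.00% the monthly rate is 0.0041667, so the payment is 50,000 × 0.0041667 / (1 − 1.0041667^−60) = $943.56.
Over 44 months: Offer X costs 44 × $898.43 + $500.00 = $40,030.92; Offer Y costs 44 × $943.56 + $1,000.00 = $42,516.64.
Offer X is cheaper by $42,516.64 − $40,030.92 = $2,485.72.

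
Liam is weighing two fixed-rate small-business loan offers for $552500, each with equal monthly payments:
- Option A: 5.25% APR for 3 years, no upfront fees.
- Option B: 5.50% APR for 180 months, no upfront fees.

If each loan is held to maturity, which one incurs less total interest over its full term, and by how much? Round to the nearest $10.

Option A: at 5.25% the monthly rate is 0.0043750, so the payment is 552,500 × 0.0043750 / (1 − 1.0043750^−36) = $16,621.01.
Total interest on Option A = 36 × $16,621.01 − $552,500 = $45,856.36.
Option B: at 5.50% the monthly rate is 0.0045833, so the payment is 552,500 × 0.0045833 / (1 − 1.0045833^−180) = $4,514.39.
Total interest on Option B = 180 × $4,514.39 − $552,500 = $260,090.20.
Option A is lower by $214,233.84.

Option A by $214,230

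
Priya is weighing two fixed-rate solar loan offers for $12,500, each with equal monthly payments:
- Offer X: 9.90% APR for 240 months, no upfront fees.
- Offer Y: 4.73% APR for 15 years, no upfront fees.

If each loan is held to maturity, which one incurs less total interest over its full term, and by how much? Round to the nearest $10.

Offer X: at 9.90% the monthly rate is 0.0082500, so the payment is 12,500 × 0.0082500 / (1 − 1.0082500^−240) = $119.80.
Total interest on Offer X = 240 × $119.80 − $12,500 = $16,252.00.
Offer Y: monthly rate = 4.73%/12 = 0.0039417; payment = 12,500 × 0.0039417 / (1 − (1+0.0039417)^−180) = $97.10.
Total interest on Offer Y = 180 × $97.10 − $12,500 = $4,978.00.
Offer Y is lower by $11,274.00.

Offer Y by $11,270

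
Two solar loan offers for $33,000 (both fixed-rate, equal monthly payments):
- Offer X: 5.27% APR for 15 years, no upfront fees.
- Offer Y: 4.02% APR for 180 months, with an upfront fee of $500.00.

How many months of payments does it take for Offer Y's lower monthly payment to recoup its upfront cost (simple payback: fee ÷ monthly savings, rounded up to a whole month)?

Offer X: at 5.27% the monthly rate is 0.0043917, so the payment is 33,000 × 0.0043917 / (1 − 1.0043917^−180) = $265.63.
Offer Y: at 4.02% the monthly rate is 0.0033500, so the payment is 33,000 × 0.0033500 / (1 − 1.0033500^−180) = $244.43.
Monthly savings = $265.63 − $244.43 = $21.20.
Break-even = $500.00 / $21.20 = 23.58 → 24 months.

24 months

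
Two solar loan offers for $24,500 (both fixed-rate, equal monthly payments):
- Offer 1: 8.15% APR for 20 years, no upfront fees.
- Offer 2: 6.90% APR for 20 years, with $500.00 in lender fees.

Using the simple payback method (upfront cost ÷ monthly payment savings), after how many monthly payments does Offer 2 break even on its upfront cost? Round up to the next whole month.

27 months

Offer 1: monthly rate = 8.15%/12 = 0.0067917; payment = 24,500 × 0.0067917 / (1 − (1+0.0067917)^−240) = $207.22.
Offer 2: at 6.90% the monthly rate is 0.0057500, so the payment is 24,500 × 0.0057500 / (1 − 1.0057500^−240) = $188.48.
Monthly savings = $207.22 − $188.48 = $18.74.
Break-even = $500.00 / $18.74 = 26.68 → 27 months.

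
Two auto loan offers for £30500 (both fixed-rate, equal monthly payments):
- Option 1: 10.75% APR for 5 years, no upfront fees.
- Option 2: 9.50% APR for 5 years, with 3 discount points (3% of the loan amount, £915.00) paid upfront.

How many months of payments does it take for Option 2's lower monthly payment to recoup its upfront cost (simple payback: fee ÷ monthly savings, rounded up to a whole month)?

49 months

Option 1: at 10.75% the monthly rate is 0.0089583, so the payment is 30,500 × 0.0089583 / (1 − 1.0089583^−60) = £659.35.
Option 2: monthly rate = 9.5%/12 = 0.0079167; payment = 30,500 × 0.0079167 / (1 − (1+0.0079167)^−60) = £640.56.
Monthly savings = £659.35 − £640.56 = £18.79.
Break-even = £915.00 / £18.79 = 48.70 → 49 months.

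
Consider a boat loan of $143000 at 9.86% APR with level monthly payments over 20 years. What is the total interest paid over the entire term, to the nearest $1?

At 9.86% the monthly rate is 0.0082167, so the payment is 143,000 × 0.0082167 / (1 − 1.0082167^−240) = $1,366.74.
Total paid = 240 × $1,366.74 = $328,017.60; interest = $328,017.60 − $143,000 = $185,017.60.

$185,018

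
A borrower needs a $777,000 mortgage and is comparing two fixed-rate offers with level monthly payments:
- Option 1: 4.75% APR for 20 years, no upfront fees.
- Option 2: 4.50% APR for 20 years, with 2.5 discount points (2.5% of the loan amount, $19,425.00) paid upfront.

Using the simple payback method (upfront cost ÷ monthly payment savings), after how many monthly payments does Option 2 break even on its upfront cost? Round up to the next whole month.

Option 1: monthly rate = 4.75%/12 = 0.0039583; payment = 777,000 × 0.0039583 / (1 − (1+0.0039583)^−240) = $5,021.16.
Option 2: monthly rate = 4.5%/12 = 0.0037500; payment = 777,000 × 0.0037500 / (1 − (1+0.0037500)^−240) = $4,915.69.
Monthly savings = $5,021.16 − $4,915.69 = $105.47.
Break-even = $19,425.00 / $105.47 = 184.18 → 185 months.

185 months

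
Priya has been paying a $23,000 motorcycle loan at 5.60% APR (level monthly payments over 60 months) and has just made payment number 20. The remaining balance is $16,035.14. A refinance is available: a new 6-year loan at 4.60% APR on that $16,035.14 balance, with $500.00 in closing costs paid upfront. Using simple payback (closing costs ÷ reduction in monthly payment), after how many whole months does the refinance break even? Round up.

Current payment = 23,000 × 5.6%/12 / (1 − (1+0.0046667)^−60) = $440.39.
Refinanced payment = 16,035.14 × 0.0038333 / (1 − (1+0.0038333)^−72) = $255.28.
Monthly savings = $440.39 − $255.28 = $185.11.
Break-even = $500.00 / $185.11 = 2.70 → 3 months.

3 months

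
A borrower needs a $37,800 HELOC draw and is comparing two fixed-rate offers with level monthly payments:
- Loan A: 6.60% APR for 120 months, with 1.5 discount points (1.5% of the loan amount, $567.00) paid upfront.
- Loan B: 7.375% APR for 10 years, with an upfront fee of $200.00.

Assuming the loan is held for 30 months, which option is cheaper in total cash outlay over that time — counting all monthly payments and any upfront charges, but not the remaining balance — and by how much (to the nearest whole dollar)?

Loan A: at 6.60% the monthly rate is 0.0055000, so the payment is 37,800 × 0.0055000 / (1 − 1.0055000^−120) = $431.14.
Loan B: monthly rate = 7.375%/12 = 0.0061458; payment = 37,800 × 0.0061458 / (1 − (1+0.0061458)^−120) = $446.23.
Over 30 months: Loan A costs 30 × $431.14 + $567.00 = $13,501.20; Loan B costs 30 × $446.23 + $200.00 = $13,586.90.
Loan A is cheaper by $13,586.90 − $13,501.20 = $85.70.

Loan A by $86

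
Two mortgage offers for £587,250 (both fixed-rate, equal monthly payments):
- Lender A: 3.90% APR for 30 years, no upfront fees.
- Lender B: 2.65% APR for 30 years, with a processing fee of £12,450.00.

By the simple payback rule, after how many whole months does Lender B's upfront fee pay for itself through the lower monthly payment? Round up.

31 months

Lender A: at 3.90% the monthly rate is 0.0032500, so the payment is 587,250 × 0.0032500 / (1 − 1.0032500^−360) = £2,769.87.
Lender B: monthly rate = 2.65%/12 = 0.0022083; payment = 587,250 × 0.0022083 / (1 − (1+0.0022083)^−360) = £2,366.40.
Monthly savings = £2,769.87 − £2,366.40 = £403.47.
Break-even = £12,450.00 / £403.47 = 30.86 → 31 months.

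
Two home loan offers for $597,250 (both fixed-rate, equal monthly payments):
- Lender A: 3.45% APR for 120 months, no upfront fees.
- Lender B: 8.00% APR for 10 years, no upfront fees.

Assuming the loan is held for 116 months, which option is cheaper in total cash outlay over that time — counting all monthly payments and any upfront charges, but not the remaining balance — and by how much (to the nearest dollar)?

Lender A: at 3.45% the monthly rate is 0.0028750, so the payment is 597,250 × 0.0028750 / (1 − 1.0028750^−120) = $5,891.98.
Lender B: monthly rate = 8%/12 = 0.0066667; payment = 597,250 × 0.0066667 / (1 − (1+0.0066667)^−120) = $7,246.29.
Over 116 months: Lender A costs 116 × $5,891.98 = $683,469.68; Lender B costs 116 × $7,246.29 = $840,569.64.
Lender A is cheaper by $840,569.64 − $683,469.68 = $157,099.96.

Lender A by $157,100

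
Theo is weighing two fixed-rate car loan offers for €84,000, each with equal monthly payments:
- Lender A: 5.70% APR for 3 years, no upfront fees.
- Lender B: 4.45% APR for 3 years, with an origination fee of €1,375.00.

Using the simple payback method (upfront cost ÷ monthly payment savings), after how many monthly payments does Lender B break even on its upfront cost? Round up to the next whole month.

30 months

Lender A: at 5.70% the monthly rate is 0.0047500, so the payment is 84,000 × 0.0047500 / (1 − 1.0047500^−36) = €2,544.04.
Lender B: at 4.45% the monthly rate is 0.0037083, so the payment is 84,000 × 0.0037083 / (1 − 1.0037083^−36) = €2,496.87.
Monthly savings = €2,544.04 − €2,496.87 = €47.17.
Break-even = €1,375.00 / €47.17 = 29.15 → 30 months.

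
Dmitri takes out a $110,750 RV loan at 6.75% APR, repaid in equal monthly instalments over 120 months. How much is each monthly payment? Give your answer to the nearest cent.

At 6.75% the monthly rate is 0.0056250, so the payment is 110,750 × 0.0056250 / (1 − 1.0056250^−120) = $1,271.68.

$1,271.68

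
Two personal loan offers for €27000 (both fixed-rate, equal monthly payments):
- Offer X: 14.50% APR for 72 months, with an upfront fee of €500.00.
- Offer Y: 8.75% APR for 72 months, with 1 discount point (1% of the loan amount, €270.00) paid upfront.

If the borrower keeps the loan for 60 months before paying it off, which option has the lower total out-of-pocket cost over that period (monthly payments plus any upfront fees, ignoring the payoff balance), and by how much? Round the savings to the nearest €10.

Offer Y by €5,050

Offer X: monthly rate = 14.5%/12 = 0.0120833; payment = 27,000 × 0.0120833 / (1 − (1+0.0120833)^−72) = €563.61.
Offer Y: at 8.75% the monthly rate is 0.0072917, so the payment is 27,000 × 0.0072917 / (1 − 1.0072917^−72) = €483.35.
Over 60 months: Offer X costs 60 × €563.61 + €500.00 = €34,316.60; Offer Y costs 60 × €483.35 + €270.00 = €29,271.00.
Offer Y is cheaper by €34,316.60 − €29,271.00 = €5,045.60.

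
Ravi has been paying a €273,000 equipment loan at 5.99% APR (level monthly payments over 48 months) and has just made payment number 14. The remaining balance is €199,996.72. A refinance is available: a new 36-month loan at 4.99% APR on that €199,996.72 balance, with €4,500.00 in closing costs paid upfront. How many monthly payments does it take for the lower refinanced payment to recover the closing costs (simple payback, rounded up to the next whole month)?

Current payment = 273,000 × 5.99%/12 / (1 − (1+0.0049917)^−48) = €6,410.16.
Refinanced payment = 199,996.72 × 0.0041583 / (1 − (1+0.0041583)^−36) = €5,993.18.
Monthly savings = €6,410.16 − €5,993.18 = €416.98.
Break-even = €4,500.00 / €416.98 = 10.79 → 11 months.

11 months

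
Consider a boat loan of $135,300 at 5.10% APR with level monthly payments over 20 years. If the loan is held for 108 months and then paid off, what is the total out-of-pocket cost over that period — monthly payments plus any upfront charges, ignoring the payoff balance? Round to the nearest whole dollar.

$97,244

At 5.10% the monthly rate is 0.0042500, so the payment is 135,300 × 0.0042500 / (1 − 1.0042500^−240) = $900.41.
Total outlay = 108 × $900.41 = $97,244.28.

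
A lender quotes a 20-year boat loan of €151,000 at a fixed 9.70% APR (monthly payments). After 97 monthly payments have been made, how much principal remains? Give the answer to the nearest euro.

With monthly rate i = 9.7%/12 = 0.0080833, the balance after k of n payments is P · [(1+i)^n − (1+i)^k] / [(1+i)^n − 1].
(1+0.0080833)^240 = 6.90469190 and (1+0.0080833)^97 = 2.18350483, so the balance is 151,000 × (6.90469190 − 2.18350483) / (6.90469190 − 1) = €120,734.37.

€120,734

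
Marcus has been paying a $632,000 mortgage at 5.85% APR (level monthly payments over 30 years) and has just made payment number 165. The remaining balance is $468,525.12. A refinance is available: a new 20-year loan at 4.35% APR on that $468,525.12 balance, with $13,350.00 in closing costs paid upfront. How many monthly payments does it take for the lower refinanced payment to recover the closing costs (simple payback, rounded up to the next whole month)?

17 months

Current payment = 632,000 × 5.85%/12 / (1 − (1+0.0048750)^−360) = $3,728.43.
Refinanced payment = 468,525.12 × 0.0036250 / (1 − (1+0.0036250)^−240) = $2,926.32.
Monthly savings = $3,728.43 − $2,926.32 = $802.11.
Break-even = $13,350.00 / $802.11 = 16.64 → 17 months.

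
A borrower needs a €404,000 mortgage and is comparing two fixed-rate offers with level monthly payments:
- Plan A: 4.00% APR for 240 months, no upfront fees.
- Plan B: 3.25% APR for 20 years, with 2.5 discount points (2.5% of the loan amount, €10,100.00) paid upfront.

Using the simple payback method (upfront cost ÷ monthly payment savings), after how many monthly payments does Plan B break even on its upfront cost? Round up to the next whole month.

Plan A: monthly rate = 4%/12 = 0.0033333; payment = 404,000 × 0.0033333 / (1 − (1+0.0033333)^−240) = €2,448.16.
Plan B: monthly rate = 3.25%/12 = 0.0027083; payment = 404,000 × 0.0027083 / (1 − (1+0.0027083)^−240) = €2,291.47.
Monthly savings = €2,448.16 − €2,291.47 = €156.69.
Break-even = €10,100.00 / €156.69 = 64.46 → 65 months.

65 months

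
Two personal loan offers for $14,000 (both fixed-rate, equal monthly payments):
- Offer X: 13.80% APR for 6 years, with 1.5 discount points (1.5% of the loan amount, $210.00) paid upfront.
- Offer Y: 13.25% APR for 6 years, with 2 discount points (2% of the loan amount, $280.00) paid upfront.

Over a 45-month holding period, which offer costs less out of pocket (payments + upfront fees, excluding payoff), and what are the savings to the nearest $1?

Offer X: monthly rate = 13.8%/12 = 0.0115000; payment = 14,000 × 0.0115000 / (1 − (1+0.0115000)^−72) = $286.98.
Offer Y: monthly rate = 13.25%/12 = 0.0110417; payment = 14,000 × 0.0110417 / (1 − (1+0.0110417)^−72) = $282.89.
Over 45 months: Offer X costs 45 × $286.98 + $210.00 = $13,124.10; Offer Y costs 45 × $282.89 + $280.00 = $13,010.05.
Offer Y is cheaper by $13,124.10 − $13,010.05 = $114.05.

Offer Y by $114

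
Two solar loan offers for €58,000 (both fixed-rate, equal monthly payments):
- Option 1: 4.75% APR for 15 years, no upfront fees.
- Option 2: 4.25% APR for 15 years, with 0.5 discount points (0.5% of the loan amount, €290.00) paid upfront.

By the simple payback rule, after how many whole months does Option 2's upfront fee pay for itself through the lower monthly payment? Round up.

20 months

Option 1: at 4.75% the monthly rate is 0.0039583, so the payment is 58,000 × 0.0039583 / (1 − 1.0039583^−180) = €451.14.
Option 2: at 4.25% the monthly rate is 0.0035417, so the payment is 58,000 × 0.0035417 / (1 − 1.0035417^−180) = €436.32.
Monthly savings = €451.14 − €436.32 = €14.82.
Break-even = €290.00 / €14.82 = 19.57 → 20 months.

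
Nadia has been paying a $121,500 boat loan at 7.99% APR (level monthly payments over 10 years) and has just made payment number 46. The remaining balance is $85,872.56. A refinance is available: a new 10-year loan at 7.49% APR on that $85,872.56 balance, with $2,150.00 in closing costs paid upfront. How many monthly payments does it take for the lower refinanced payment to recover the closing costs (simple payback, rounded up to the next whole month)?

5 months

Current payment = 121,500 × 7.99%/12 / (1 − (1+0.0066583)^−120) = $1,473.49.
Refinanced payment = 85,872.56 × 0.0062417 / (1 − (1+0.0062417)^−120) = $1,018.87.
Monthly savings = $1,473.49 − $1,018.87 = $454.62.
Break-even = $2,150.00 / $454.62 = 4.73 → 5 months.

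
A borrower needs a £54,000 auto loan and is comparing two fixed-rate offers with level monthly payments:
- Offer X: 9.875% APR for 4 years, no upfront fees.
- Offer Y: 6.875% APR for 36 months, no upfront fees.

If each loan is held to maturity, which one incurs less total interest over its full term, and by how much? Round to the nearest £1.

Offer Y by £5,670

Offer X: monthly rate = 9.875%/12 = 0.0082292; payment = 54,000 × 0.0082292 / (1 − (1+0.0082292)^−48) = £1,366.34.
Total interest on Offer X = 48 × £1,366.34 − £54,000 = £11,584.32.
Offer Y: at 6.875% the monthly rate is 0.0057292, so the payment is 54,000 × 0.0057292 / (1 − 1.0057292^−36) = £1,664.28.
Total interest on Offer Y = 36 × £1,664.28 − £54,000 = £5,914.08.
Offer Y is lower by £5,670.24.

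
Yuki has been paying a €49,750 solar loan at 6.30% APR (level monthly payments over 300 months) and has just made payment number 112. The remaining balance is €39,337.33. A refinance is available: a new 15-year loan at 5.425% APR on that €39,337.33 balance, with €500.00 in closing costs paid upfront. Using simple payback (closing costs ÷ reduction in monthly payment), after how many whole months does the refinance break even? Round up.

51 months

Current payment = 49,750 × 6.3%/12 / (1 − (1+0.0052500)^−300) = €329.72.
Refinanced payment = 39,337.33 × 0.0045208 / (1 − (1+0.0045208)^−180) = €319.86.
Monthly savings = €329.72 − €319.86 = €9.86.
Break-even = €500.00 / €9.86 = 50.71 → 51 months.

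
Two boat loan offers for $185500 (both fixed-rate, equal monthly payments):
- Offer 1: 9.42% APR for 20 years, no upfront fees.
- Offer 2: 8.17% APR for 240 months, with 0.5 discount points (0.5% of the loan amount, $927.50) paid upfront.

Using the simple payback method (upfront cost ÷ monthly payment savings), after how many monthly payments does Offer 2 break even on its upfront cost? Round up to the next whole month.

7 months

Offer 1: monthly rate = 9.42%/12 = 0.0078500; payment = 185,500 × 0.0078500 / (1 − (1+0.0078500)^−240) = $1,719.42.
Offer 2: monthly rate = 8.17%/12 = 0.0068083; payment = 185,500 × 0.0068083 / (1 − (1+0.0068083)^−240) = $1,571.28.
Monthly savings = $1,719.42 − $1,571.28 = $148.14.
Break-even = $927.50 / $148.14 = 6.26 → 7 months.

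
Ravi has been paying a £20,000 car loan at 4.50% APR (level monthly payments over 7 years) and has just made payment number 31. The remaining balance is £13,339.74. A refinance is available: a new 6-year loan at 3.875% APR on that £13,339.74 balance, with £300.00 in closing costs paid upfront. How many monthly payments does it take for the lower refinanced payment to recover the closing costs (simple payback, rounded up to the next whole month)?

Current payment = 20,000 × 4.5%/12 / (1 − (1+0.0037500)^−84) = £278.00.
Refinanced payment = 13,339.74 × 0.0032292 / (1 − (1+0.0032292)^−72) = £207.94.
Monthly savings = £278.00 − £207.94 = £70.06.
Break-even = £300.00 / £70.06 = 4.28 → 5 months.

5 months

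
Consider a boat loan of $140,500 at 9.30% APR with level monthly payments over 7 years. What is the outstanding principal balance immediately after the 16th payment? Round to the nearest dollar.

$120,260

With monthly rate i = 9.3%/12 = 0.0077500, the balance after k of n payments is P · [(1+i)^n − (1+i)^k] / [(1+i)^n − 1].
(1+0.0077500)^84 = 1.91265118 and (1+0.0077500)^16 = 1.13147486, so the balance is 140,500 × (1.91265118 − 1.13147486) / (1.91265118 − 1) = $120,259.83.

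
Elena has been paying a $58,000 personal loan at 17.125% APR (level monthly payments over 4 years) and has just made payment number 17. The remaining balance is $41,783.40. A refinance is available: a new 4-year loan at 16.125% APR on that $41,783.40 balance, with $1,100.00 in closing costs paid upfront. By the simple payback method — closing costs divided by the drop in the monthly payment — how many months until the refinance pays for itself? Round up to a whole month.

Current payment = 58,000 × 17.125%/12 / (1 − (1+0.0142708)^−48) = $1,677.35.
Refinanced payment = 41,783.40 × 0.0134375 / (1 − (1+0.0134375)^−48) = $1,186.83.
Monthly savings = $1,677.35 − $1,186.83 = $490.52.
Break-even = $1,100.00 / $490.52 = 2.24 → 3 months.

3 months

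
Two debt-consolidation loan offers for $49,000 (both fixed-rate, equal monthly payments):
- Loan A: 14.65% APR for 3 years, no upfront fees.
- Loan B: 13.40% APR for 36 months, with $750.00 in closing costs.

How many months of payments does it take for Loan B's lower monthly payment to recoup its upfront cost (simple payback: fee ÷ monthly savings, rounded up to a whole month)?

Loan A: monthly rate = 14.65%/12 = 0.0122083; payment = 49,000 × 0.0122083 / (1 − (1+0.0122083)^−36) = $1,690.21.
Loan B: at 13.40% the monthly rate is 0.0111667, so the payment is 49,000 × 0.0111667 / (1 − 1.0111667^−36) = $1,660.46.
Monthly savings = $1,690.21 − $1,660.46 = $29.75.
Break-even = $750.00 / $29.75 = 25.21 → 26 months.

26 months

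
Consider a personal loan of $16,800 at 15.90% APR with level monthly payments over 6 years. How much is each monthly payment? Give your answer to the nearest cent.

At 15.90% the monthly rate is 0.0132500, so the payment is 16,800 × 0.0132500 / (1 − 1.0132500^−72) = $363.50.

$363.50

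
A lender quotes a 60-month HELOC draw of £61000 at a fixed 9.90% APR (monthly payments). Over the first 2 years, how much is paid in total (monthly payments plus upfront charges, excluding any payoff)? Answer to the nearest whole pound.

Monthly rate = 9.9%/12 = 0.0082500; payment = 61,000 × 0.0082500 / (1 − (1+0.0082500)^−60) = £1,293.07.
Total outlay = 24 × £1,293.07 = £31,033.68.

£31,034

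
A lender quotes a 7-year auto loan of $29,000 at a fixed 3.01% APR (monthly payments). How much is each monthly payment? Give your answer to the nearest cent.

$383.32

Monthly rate = 3.01%/12 = 0.0025083; payment = 29,000 × 0.0025083 / (1 − (1+0.0025083)^−84) = $383.32.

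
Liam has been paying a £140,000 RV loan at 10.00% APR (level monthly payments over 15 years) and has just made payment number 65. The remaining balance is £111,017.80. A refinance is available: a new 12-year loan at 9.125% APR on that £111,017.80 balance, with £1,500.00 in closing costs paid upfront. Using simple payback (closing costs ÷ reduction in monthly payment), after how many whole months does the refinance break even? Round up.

7 months

Current payment = 140,000 × 10%/12 / (1 − (1+0.0083333)^−180) = £1,504.45.
Refinanced payment = 111,017.80 × 0.0076042 / (1 − (1+0.0076042)^−144) = £1,271.24.
Monthly savings = £1,504.45 − £1,271.24 = £233.21.
Break-even = £1,500.00 / £233.21 = 6.43 → 7 months.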